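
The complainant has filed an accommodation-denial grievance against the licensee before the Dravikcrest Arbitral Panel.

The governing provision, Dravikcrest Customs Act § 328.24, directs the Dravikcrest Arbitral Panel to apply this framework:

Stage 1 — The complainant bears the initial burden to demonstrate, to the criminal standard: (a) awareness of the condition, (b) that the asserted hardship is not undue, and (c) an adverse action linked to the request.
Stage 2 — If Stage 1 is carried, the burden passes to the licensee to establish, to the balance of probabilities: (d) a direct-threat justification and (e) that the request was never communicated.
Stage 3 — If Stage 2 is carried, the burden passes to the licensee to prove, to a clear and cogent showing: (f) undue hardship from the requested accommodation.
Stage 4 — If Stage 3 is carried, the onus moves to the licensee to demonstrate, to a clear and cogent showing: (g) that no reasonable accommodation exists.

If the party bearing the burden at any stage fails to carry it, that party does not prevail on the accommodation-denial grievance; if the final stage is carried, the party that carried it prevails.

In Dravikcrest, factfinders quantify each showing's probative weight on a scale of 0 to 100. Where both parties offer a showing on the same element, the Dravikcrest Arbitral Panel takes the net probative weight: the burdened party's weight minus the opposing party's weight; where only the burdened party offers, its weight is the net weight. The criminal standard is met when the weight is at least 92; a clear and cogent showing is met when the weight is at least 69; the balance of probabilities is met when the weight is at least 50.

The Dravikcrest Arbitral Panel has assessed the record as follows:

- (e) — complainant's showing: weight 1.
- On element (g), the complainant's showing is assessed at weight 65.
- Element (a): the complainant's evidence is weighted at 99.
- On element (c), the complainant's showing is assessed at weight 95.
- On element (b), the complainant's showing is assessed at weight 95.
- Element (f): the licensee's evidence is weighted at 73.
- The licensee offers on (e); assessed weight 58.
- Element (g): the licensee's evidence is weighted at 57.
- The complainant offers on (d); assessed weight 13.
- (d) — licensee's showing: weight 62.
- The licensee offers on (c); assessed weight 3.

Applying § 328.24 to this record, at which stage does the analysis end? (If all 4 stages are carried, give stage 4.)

stage 2

Stage 1 (complainant, the criminal standard, weight is at least 92): (a) 99 ≥ 92 — meets; (b) 95 ≥ 92 — meets; (c) net 95−3=92 ≥ 92 — meets.
  Stage 1 carried; the burden shifts to the licensee.
Stage 2 (licensee, the balance of probabilities, weight is at least 50): (d) net 62−13=49 < 50 — fails; (e) net 58−1=57 ≥ 50 — meets.
  The licensee does not carry Stage 2.
So the complainant prevails.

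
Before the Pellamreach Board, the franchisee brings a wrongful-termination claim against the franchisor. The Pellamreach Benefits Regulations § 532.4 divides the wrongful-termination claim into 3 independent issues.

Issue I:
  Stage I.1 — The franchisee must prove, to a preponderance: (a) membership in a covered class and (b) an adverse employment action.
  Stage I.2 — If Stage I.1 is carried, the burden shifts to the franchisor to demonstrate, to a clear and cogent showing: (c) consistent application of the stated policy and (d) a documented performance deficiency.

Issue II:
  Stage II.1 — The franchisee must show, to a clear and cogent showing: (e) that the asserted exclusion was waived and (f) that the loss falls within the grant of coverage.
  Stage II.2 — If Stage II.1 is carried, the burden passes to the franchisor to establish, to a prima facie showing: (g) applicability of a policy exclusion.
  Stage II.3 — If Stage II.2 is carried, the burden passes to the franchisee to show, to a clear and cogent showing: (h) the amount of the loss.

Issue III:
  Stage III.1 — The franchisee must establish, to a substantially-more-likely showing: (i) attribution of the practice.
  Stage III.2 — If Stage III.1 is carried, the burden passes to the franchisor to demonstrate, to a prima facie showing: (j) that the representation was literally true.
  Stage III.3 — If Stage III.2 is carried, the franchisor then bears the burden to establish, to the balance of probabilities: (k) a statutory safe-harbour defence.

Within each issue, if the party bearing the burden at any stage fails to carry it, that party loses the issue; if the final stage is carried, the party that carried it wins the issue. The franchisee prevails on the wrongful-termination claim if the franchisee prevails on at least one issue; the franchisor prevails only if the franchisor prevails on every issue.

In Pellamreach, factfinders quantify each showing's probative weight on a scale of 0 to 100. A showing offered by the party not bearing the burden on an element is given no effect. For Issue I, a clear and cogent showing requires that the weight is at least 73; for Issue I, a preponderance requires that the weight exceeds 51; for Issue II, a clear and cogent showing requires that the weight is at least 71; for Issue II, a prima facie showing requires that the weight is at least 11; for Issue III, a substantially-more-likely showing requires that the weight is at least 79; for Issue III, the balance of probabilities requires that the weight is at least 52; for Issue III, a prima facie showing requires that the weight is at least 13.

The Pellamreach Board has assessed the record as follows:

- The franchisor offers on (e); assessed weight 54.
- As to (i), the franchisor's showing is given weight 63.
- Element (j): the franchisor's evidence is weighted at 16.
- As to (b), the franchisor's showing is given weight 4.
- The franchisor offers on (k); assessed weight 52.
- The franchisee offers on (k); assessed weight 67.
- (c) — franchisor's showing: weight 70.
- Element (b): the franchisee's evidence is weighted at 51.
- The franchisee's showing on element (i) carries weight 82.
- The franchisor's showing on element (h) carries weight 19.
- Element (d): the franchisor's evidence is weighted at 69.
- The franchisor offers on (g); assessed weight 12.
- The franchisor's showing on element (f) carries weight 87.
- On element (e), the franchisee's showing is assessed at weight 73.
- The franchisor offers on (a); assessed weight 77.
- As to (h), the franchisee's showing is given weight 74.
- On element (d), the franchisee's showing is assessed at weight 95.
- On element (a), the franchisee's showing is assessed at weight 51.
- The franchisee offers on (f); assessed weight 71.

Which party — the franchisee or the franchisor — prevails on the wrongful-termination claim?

— Issue I —
Stage I.1 (franchisee, a preponderance, weight exceeds 51): (a) 51 (franchisor's 77 disregarded) ≤ 51 — fails; (b) 51 (franchisor's 4 disregarded) ≤ 51 — fails.
  Not every element is met, so the franchisee fails to carry Stage I.1.
The franchisor prevails on this issue.
— Issue II —
Stage II.1 — burden on franchisee; standard: a clear and cogent showing (weight is at least 71).
    (e): 73 (franchisor's 54 disregarded) ≥ 71 [met]
    (f): 71 (franchisor's 87 disregarded) ≥ 71 [met]
  All elements met. The burden passes to the franchisor.
Stage II.2 — burden on franchisor; standard: a prima facie showing (weight is at least 11).
    (g): 12 ≥ 11 [met]
  Stage II.2 carried; the burden shifts to the franchisee.
Stage II.3 — burden on franchisee; standard: a clear and cogent showing (weight is at least 71).
    (h): 74 (franchisor's 19 disregarded) ≥ 71 [met]
  All elements met at the final stage.
All stages carried — the franchisee prevails on this issue.
— Issue III —
Stage III.1 — burden on franchisee; standard: a substantially-more-likely showing (weight is at least 79).
    (i): 82 (franchisor's 63 disregarded) ≥ 79 [met]
  The franchisee carries Stage III.1; the franchisor now bears the burden.
Stage III.2 — burden on franchisor; standard: a prima facie showing (weight is at least 13).
    (j): 16 ≥ 13 [met]
  All elements met. The franchisor retains the burden for Stage III.3.
Stage III.3 — burden on franchisor; standard: the balance of probabilities (weight is at least 52).
    (k): 52 (franchisee's 67 disregarded) ≥ 52 [met]
  Stage III.3 carried; the final stage is satisfied.
All stages carried — the franchisor prevails on this issue.
Per-issue: Issue I → franchisor; Issue II → franchisee; Issue III → franchisor. The franchisee must prevail on at least one issue; overall, the franchisee prevails.

franchisee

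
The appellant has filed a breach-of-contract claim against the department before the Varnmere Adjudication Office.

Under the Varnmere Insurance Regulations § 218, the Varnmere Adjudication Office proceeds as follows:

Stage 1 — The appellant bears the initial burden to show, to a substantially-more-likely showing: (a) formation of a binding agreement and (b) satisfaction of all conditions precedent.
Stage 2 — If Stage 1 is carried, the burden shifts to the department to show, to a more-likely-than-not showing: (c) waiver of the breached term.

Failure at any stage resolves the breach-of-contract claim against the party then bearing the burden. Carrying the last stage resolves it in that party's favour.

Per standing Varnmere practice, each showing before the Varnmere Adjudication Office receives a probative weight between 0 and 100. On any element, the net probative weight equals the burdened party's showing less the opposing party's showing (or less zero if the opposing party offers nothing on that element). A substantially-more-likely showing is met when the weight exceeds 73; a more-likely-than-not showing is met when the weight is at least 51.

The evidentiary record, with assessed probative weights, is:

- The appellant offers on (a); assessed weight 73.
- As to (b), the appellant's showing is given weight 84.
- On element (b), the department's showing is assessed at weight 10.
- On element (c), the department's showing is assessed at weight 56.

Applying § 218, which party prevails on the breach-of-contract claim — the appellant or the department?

Stage 1 — burden on appellant; standard: a substantially-more-likely showing (weight exceeds 73).
    (a): 73 ≤ 73 [not met]
    (b): 84 − 10 = 74 > 73 [met]
  Stage 1 not carried; the appellant fails its burden.
The department prevails.

department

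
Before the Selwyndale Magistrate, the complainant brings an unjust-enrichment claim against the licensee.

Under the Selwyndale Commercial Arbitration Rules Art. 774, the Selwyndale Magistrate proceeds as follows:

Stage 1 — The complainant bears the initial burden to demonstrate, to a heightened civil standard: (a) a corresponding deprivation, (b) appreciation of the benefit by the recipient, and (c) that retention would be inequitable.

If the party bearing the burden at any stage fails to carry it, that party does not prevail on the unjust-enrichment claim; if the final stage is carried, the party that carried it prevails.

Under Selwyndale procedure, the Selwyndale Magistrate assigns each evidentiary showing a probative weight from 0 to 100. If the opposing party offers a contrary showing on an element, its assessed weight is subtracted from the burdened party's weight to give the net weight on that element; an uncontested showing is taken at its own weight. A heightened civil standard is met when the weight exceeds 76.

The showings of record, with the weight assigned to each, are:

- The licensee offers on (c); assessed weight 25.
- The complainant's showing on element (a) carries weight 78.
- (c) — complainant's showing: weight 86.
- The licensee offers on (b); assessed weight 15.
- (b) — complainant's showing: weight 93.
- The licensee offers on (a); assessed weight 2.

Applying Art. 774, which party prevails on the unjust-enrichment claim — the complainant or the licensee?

licensee

At Stage 1 the complainant must meet a heightened civil standard (weight exceeds 76): on (a) the weight is 78 less the opposing 2 gives net 76, ≤ 76, so (a) does not meet the standard; on (b) the weight is 93 less the opposing 15 gives net 78, > 76, so (b) meets the standard; on (c) the weight is 86 less the opposing 25 gives net 61, which does not exceed 76, so (c) does not meet the standard.
  The complainant does not carry Stage 1.
So the licensee prevails.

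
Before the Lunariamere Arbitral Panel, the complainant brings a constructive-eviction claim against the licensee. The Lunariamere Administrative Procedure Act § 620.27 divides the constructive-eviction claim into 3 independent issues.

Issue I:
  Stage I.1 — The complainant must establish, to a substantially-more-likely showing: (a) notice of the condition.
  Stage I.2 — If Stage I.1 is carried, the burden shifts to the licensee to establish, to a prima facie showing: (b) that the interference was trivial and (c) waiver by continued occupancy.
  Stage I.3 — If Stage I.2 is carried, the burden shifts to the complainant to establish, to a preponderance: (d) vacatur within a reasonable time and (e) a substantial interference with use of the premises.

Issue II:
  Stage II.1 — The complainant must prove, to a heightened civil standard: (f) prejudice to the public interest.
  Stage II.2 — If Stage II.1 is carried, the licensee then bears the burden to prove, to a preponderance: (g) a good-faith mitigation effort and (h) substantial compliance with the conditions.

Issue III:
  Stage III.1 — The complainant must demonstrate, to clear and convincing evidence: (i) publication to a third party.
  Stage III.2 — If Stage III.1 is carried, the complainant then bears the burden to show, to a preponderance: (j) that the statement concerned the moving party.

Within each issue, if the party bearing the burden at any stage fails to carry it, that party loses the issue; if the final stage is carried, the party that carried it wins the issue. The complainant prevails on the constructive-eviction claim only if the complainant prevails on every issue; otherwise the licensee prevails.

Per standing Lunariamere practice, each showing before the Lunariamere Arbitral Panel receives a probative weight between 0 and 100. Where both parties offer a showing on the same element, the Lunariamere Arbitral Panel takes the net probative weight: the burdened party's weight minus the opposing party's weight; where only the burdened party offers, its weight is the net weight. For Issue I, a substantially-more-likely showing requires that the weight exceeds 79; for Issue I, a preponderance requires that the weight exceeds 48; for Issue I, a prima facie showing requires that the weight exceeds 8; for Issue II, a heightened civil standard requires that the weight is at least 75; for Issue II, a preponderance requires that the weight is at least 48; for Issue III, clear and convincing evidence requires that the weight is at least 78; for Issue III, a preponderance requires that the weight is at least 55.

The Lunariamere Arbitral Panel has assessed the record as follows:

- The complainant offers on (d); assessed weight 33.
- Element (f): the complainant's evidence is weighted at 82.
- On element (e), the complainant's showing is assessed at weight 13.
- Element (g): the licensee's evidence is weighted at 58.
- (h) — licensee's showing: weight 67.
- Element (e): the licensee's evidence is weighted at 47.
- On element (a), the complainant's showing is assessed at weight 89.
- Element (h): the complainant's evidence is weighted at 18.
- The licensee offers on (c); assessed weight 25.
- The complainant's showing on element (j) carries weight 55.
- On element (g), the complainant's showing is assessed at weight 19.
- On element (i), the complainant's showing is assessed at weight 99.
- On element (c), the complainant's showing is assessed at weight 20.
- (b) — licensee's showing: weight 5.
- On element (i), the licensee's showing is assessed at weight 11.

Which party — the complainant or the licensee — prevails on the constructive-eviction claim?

— Issue I —
Stage I.1 (complainant, a substantially-more-likely showing, weight exceeds 79): (a) 89 > 79 — meets.
  All elements met. The burden passes to the licensee.
Stage I.2 (licensee, a prima facie showing, weight exceeds 8): (b) 5 ≤ 8 — fails; (c) net 25−20=5 ≤ 8 — fails.
  Not every element is met, so the licensee fails to carry Stage I.2.
The complainant prevails on this issue.
— Issue II —
At Stage II.1 the complainant must meet a heightened civil standard (weight is at least 75): on (f) the weight is 82, which does reach 75, so (f) meets the standard.
  The complainant carries Stage II.1; the licensee now bears the burden.
At Stage II.2 the licensee must meet a preponderance (weight is at least 48): on (g) the weight is 58 less the opposing 19 gives net 39, which does not reach 48, so (g) does not meet the standard; on (h) the weight is 67 less the opposing 18 gives net 49, ≥ 48, so (h) meets the standard.
  Stage II.2 not carried; the licensee fails its burden.
The analysis ends at Stage II.2; the complainant prevails on this issue.
— Issue III —
Stage III.1 — burden on complainant; standard: clear and convincing evidence (weight is at least 78).
    (i): 99 − 11 = 88 ≥ 78 [met]
  All elements met. The complainant retains the burden for Stage III.2.
Stage III.2 — burden on complainant; standard: a preponderance (weight is at least 55).
    (j): 55 ≥ 55 [met]
  All elements met at the final stage.
All stages carried — the complainant prevails on this issue.
Per-issue: Issue I → complainant; Issue II → complainant; Issue III → complainant. The complainant must prevail on every issue; overall, the complainant prevails.

complainant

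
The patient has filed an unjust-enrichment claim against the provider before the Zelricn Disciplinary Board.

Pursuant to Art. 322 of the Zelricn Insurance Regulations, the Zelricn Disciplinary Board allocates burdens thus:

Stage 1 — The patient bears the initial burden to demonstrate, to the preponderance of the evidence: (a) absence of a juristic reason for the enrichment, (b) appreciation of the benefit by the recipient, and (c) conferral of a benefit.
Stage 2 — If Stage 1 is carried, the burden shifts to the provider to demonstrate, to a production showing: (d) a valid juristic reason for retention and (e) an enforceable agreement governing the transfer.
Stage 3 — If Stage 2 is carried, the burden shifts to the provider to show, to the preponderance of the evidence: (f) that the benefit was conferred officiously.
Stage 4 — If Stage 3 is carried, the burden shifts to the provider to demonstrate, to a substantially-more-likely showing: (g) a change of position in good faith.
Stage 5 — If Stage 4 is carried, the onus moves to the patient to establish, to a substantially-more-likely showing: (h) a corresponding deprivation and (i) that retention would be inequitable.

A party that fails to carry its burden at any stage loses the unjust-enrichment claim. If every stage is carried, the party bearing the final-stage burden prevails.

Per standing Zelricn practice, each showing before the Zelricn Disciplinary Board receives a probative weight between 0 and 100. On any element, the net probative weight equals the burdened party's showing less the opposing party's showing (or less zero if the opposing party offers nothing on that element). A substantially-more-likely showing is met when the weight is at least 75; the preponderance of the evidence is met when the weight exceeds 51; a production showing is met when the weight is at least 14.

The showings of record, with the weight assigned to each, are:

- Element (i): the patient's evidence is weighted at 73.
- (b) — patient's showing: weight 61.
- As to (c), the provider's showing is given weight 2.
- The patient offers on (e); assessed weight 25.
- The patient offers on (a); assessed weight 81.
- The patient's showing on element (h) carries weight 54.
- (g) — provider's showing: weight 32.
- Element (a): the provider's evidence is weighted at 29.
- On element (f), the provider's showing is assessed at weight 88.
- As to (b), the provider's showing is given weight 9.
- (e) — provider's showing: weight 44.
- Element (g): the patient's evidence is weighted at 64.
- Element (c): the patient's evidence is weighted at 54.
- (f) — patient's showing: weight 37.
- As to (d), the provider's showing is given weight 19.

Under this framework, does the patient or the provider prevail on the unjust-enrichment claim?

At Stage 1 the patient must meet the preponderance of the evidence (weight exceeds 51): on (a) the weight is 81 less the opposing 29 gives net 52, which does exceed 51, so (a) meets the standard; on (b) the weight is 61 less the opposing 9 gives net 52, which does exceed 51, so (b) meets the standard; on (c) the weight is 54 less the opposing 2 gives net 52, > 51, so (c) meets the standard.
  Stage 1 carried; the burden shifts to the provider.
At Stage 2 the provider must meet a production showing (weight is at least 14): on (d) the weight is 19, ≥ 14, so (d) meets the standard; on (e) the weight is 44 less the opposing 25 gives net 19, ≥ 14, so (e) meets the standard.
  Stage 2 is satisfied; the provider continues to bear the burden.
At Stage 3 the provider must meet the preponderance of the evidence (weight exceeds 51): on (f) the weight is 88 less the opposing 37 gives net 51, which does not exceed 51, so (f) does not meet the standard.
  Not every element is met, so the provider fails to carry Stage 3.
The analysis ends at Stage 3; the patient prevails.

patient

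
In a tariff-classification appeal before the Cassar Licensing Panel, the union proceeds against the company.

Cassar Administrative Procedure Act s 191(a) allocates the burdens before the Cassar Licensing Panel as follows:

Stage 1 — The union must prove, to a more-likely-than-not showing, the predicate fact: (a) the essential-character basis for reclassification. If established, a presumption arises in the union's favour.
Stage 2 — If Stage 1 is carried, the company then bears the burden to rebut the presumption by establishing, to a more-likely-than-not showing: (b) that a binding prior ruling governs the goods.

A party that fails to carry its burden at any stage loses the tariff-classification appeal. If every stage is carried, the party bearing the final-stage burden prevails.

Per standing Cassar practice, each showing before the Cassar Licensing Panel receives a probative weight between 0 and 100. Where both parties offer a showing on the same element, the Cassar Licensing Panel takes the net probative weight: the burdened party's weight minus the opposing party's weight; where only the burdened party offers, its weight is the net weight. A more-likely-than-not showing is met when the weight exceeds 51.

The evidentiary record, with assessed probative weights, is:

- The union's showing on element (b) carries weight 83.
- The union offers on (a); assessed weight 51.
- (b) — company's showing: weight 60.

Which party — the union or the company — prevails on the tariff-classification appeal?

company

Stage 1 (union, a more-likely-than-not showing, weight exceeds 51): (a) 51 ≤ 51 — fails.
  Stage 1 not carried; the union fails its burden.
The company prevails.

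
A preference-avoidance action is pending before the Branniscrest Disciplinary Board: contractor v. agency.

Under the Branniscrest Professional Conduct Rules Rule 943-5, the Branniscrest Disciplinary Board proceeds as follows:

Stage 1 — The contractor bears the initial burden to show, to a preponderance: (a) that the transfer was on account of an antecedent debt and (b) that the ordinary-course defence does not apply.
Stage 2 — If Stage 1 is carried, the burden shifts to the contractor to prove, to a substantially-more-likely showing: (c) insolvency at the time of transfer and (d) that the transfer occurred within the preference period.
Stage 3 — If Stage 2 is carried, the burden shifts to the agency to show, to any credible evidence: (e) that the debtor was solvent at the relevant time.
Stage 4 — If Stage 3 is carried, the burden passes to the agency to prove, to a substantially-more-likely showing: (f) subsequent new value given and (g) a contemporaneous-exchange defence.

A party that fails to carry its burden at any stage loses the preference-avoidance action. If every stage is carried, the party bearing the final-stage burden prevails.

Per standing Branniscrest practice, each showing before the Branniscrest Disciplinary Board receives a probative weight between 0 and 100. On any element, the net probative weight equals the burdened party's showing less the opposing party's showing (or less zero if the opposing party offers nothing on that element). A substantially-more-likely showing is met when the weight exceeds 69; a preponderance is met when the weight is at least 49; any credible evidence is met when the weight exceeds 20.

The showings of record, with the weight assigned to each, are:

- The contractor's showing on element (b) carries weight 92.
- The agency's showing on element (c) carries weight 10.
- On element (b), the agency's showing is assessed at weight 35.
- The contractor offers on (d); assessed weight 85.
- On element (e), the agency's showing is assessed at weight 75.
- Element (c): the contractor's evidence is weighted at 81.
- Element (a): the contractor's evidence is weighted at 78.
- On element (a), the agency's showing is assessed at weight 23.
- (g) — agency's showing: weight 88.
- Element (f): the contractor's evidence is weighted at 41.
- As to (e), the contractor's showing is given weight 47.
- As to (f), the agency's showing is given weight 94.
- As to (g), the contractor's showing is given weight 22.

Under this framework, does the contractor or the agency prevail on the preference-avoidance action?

contractor

At Stage 1 the contractor must meet a preponderance (weight is at least 49): on (a) the weight is 78 less the opposing 23 gives net 55, which does reach 49, so (a) meets the standard; on (b) the weight is 92 less the opposing 35 gives net 57, which does reach 49, so (b) meets the standard.
  Stage 1 is satisfied; the contractor continues to bear the burden.
At Stage 2 the contractor must meet a substantially-more-likely showing (weight exceeds 69): on (c) the weight is 81 less the opposing 10 gives net 71, > 69, so (c) meets the standard; on (d) the weight is 85, > 69, so (d) meets the standard.
  Stage 2 is satisfied; the onus moves to the agency.
At Stage 3 the agency must meet any credible evidence (weight exceeds 20): on (e) the weight is 75 less the opposing 47 gives net 28, which does exceed 20, so (e) meets the standard.
  Stage 3 is satisfied; the agency continues to bear the burden.
At Stage 4 the agency must meet a substantially-more-likely showing (weight exceeds 69): on (f) the weight is 94 less the opposing 41 gives net 53, ≤ 69, so (f) does not meet the standard; on (g) the weight is 88 less the opposing 22 gives net 66, which does not exceed 69, so (g) does not meet the standard.
  The agency does not carry Stage 4.
The analysis ends at Stage 4; the contractor prevails.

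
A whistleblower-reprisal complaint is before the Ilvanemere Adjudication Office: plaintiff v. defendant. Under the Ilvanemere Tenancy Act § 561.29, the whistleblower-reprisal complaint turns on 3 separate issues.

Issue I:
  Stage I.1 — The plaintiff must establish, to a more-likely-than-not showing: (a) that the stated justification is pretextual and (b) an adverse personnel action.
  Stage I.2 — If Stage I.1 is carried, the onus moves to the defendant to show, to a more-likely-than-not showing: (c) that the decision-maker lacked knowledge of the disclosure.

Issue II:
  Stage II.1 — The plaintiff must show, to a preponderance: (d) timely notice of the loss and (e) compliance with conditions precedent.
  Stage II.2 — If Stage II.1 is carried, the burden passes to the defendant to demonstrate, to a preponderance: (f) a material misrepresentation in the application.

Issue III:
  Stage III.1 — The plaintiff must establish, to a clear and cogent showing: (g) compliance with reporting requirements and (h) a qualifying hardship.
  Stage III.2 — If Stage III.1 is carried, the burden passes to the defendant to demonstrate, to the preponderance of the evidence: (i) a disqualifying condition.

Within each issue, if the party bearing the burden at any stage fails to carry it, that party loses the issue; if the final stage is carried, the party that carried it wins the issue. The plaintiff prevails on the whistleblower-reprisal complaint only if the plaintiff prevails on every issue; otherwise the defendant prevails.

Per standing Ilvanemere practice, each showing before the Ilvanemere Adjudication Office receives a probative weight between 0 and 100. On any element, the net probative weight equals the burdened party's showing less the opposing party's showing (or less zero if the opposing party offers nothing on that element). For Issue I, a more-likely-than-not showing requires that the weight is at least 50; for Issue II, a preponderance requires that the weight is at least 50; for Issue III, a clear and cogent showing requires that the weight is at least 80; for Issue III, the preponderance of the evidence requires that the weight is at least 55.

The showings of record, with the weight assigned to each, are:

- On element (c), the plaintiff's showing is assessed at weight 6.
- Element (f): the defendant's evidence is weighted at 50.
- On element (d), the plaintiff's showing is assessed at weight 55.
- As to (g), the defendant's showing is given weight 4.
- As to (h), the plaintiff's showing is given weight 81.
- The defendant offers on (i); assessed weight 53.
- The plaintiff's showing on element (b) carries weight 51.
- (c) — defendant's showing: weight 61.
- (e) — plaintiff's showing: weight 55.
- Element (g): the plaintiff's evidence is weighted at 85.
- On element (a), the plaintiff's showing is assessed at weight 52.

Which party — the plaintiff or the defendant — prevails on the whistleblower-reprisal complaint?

defendant

— Issue I —
At Stage I.1 the plaintiff must meet a more-likely-than-not showing (weight is at least 50): on (a) the weight is 52, which does reach 50, so (a) meets the standard; on (b) the weight is 51, ≥ 50, so (b) meets the standard.
  All elements met. The burden passes to the defendant.
At Stage I.2 the defendant must meet a more-likely-than-not showing (weight is at least 50): on (c) the weight is 61 less the opposing 6 gives net 55, ≥ 50, so (c) meets the standard.
  Stage I.2 carried; the final stage is satisfied.
With every stage satisfied, the defendant prevails on this issue.
— Issue II —
Stage II.1 — burden on plaintiff; standard: a preponderance (weight is at least 50).
    (d): 55 ≥ 50 [met]
    (e): 55 ≥ 50 [met]
  Stage II.1 is satisfied; the onus moves to the defendant.
Stage II.2 — burden on defendant; standard: a preponderance (weight is at least 50).
    (f): 50 ≥ 50 [met]
  The defendant carries the last stage.
With every stage satisfied, the defendant prevails on this issue.
— Issue III —
At Stage III.1 the plaintiff must meet a clear and cogent showing (weight is at least 80): on (g) the weight is 85 less the opposing 4 gives net 81, which does reach 80, so (g) meets the standard; on (h) the weight is 81, ≥ 80, so (h) meets the standard.
  Stage III.1 is satisfied; the onus moves to the defendant.
At Stage III.2 the defendant must meet the preponderance of the evidence (weight is at least 55): on (i) the weight is 53, which does not reach 55, so (i) does not meet the standard.
  The defendant does not carry Stage III.2.
The analysis ends at Stage III.2; the plaintiff prevails on this issue.
Per-issue: Issue I → defendant; Issue II → defendant; Issue III → plaintiff. The plaintiff must prevail on every issue; overall, the defendant prevails.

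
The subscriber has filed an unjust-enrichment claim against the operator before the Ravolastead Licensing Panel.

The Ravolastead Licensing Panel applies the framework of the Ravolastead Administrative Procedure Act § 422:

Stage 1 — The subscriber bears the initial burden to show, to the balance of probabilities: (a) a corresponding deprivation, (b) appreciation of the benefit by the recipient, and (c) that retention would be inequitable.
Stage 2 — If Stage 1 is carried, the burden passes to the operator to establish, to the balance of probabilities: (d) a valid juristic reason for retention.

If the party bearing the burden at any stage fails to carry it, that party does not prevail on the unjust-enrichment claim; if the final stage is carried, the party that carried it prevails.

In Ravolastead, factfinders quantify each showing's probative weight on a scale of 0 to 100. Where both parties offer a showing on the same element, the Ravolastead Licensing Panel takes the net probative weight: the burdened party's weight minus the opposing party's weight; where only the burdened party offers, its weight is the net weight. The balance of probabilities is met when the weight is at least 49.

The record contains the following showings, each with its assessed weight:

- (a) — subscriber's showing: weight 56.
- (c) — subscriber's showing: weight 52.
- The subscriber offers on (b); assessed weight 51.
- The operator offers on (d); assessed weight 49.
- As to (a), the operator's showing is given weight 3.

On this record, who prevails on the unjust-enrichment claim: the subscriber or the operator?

Stage 1 (subscriber, the balance of probabilities, weight is at least 49): (a) net 56−3=53 ≥ 49 — meets; (b) 51 ≥ 49 — meets; (c) 52 ≥ 49 — meets.
  Stage 1 carried; the burden shifts to the operator.
Stage 2 (operator, the balance of probabilities, weight is at least 49): (d) 49 ≥ 49 — meets.
  Stage 2 carried; the final stage is satisfied.
With every stage satisfied, the operator prevails.

operator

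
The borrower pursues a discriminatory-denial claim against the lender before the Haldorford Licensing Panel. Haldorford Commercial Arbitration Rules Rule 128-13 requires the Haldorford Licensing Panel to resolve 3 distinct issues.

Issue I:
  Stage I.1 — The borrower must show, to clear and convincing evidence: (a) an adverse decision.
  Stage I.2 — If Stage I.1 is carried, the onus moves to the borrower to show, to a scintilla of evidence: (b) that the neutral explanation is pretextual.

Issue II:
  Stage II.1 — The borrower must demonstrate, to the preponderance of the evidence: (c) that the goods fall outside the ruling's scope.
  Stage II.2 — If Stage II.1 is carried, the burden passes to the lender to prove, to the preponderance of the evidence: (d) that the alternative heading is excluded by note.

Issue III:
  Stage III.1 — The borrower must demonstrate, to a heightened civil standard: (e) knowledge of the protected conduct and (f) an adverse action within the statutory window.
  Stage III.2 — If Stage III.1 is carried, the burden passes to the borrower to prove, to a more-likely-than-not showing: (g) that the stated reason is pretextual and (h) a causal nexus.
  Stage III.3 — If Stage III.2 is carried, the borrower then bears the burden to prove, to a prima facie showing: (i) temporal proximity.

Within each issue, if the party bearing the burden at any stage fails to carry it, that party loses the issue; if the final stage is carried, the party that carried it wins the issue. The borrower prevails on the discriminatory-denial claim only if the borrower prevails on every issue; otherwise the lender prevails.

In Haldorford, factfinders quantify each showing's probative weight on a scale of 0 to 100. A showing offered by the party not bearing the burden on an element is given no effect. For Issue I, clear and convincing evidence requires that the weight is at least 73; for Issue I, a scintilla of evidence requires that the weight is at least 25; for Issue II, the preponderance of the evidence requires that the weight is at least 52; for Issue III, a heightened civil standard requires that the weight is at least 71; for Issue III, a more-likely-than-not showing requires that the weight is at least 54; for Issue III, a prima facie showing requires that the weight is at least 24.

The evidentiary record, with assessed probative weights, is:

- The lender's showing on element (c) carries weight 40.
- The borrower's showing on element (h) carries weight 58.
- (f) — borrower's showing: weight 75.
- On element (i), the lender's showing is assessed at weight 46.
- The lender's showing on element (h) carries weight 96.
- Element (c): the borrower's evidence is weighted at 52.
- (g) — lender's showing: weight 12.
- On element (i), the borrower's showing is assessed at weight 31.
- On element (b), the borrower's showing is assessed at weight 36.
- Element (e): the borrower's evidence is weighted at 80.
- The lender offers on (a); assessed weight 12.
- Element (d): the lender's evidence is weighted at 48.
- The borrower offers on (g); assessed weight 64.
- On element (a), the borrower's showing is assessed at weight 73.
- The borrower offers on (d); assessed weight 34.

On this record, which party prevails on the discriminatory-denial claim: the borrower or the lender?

borrower

— Issue I —
At Stage I.1 the borrower must meet clear and convincing evidence (weight is at least 73): on (a) the weight is 73 (the lender's 12 is given no effect), ≥ 73, so (a) meets the standard.
  All elements met. The borrower retains the burden for Stage I.2.
At Stage I.2 the borrower must meet a scintilla of evidence (weight is at least 25): on (b) the weight is 36, which does reach 25, so (b) meets the standard.
  Stage I.2 carried; the final stage is satisfied.
Every stage carried; the borrower prevails on this issue.
— Issue II —
Stage II.1 (borrower, the preponderance of the evidence, weight is at least 52): (c) 52 (lender's 40 disregarded) ≥ 52 — meets.
  All elements met. The burden passes to the lender.
Stage II.2 (lender, the preponderance of the evidence, weight is at least 52): (d) 48 (borrower's 34 disregarded) < 52 — fails.
  The lender does not carry Stage II.2.
The borrower prevails on this issue.
— Issue III —
Stage III.1 (borrower, a heightened civil standard, weight is at least 71): (e) 80 ≥ 71 — meets; (f) 75 ≥ 71 — meets.
  Stage III.1 carried; the burden remains with the borrower.
Stage III.2 (borrower, a more-likely-than-not showing, weight is at least 54): (g) 64 (lender's 12 disregarded) ≥ 54 — meets; (h) 58 (lender's 96 disregarded) ≥ 54 — meets.
  Stage III.2 is satisfied; the borrower continues to bear the burden.
Stage III.3 (borrower, a prima facie showing, weight is at least 24): (i) 31 (lender's 46 disregarded) ≥ 24 — meets.
  Stage III.3 carried; the final stage is satisfied.
Every stage carried; the borrower prevails on this issue.
Per-issue: Issue I → borrower; Issue II → borrower; Issue III → borrower. The borrower must prevail on every issue; overall, the borrower prevails.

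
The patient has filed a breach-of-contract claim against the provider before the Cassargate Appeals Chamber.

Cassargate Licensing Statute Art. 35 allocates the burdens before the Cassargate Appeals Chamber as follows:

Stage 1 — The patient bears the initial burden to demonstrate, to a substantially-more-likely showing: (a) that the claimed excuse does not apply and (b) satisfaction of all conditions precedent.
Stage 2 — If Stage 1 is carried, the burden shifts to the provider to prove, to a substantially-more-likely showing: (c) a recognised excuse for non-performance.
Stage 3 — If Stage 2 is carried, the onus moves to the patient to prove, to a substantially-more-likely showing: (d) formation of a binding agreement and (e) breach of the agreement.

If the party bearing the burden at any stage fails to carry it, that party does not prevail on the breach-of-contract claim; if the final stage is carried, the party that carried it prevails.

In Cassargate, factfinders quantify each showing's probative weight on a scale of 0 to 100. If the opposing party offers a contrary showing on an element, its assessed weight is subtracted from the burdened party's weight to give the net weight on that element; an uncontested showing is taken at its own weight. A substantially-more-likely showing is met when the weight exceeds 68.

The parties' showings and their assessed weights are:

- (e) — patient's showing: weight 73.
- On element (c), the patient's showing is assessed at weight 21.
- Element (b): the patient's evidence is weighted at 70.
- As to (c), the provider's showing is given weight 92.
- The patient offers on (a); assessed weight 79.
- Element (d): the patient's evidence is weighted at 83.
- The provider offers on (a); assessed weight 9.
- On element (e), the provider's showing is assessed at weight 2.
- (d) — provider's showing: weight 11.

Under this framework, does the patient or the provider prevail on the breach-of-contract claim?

Stage 1 — burden on patient; standard: a substantially-more-likely showing (weight exceeds 68).
    (a): 79 − 9 = 70 > 68 [met]
    (b): 70 > 68 [met]
  Stage 1 is satisfied; the onus moves to the provider.
Stage 2 — burden on provider; standard: a substantially-more-likely showing (weight exceeds 68).
    (c): 92 − 21 = 71 > 68 [met]
  All elements met. The burden passes to the patient.
Stage 3 — burden on patient; standard: a substantially-more-likely showing (weight exceeds 68).
    (d): 83 − 11 = 72 > 68 [met]
    (e): 73 − 2 = 71 > 68 [met]
  All elements met at the final stage.
With every stage satisfied, the patient prevails.

patient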